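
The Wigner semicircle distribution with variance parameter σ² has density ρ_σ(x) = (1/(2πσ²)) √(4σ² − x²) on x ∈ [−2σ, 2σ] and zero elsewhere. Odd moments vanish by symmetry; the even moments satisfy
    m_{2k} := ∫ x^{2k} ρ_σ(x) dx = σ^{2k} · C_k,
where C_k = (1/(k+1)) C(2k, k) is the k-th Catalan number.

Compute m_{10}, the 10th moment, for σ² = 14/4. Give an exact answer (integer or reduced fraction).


By the scaled semicircle moment identity, m_{2k} = σ^{2k} · C_k with k = 5.
C_5 = (1/(k+1)) · C(2k, k) = (1/6) · C(10, 5) = (1/6) · 252 = 42.
σ^{2k} = (σ²)^k = (14/4)^5 = 16807/32.

Therefore m_{10} = σ^{10} · C_5 = (16807/32) · 42 = 352947/16.


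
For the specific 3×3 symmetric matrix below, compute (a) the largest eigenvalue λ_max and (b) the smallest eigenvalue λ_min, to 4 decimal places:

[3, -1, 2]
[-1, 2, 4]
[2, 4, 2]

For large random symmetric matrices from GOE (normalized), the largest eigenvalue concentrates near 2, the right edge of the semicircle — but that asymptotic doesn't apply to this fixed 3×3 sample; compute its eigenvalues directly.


Since M is real symmetric, all three eigenvalues are real; they are the roots of det(λI − M) = λ³ − (tr M) λ² + s λ − det M, where s is the sum of the principal 2×2 minors.
tr M = 3 + 2 + 2 = 7.
s = (3·2 − (-1)²) + (3·2 − 2²) + (2·2 − 4²) = 5 + 2 + (-12) = -5.
det M (expand along row 1) = 3·(-12) − (-1)·(-10) + 2·(-8) = -62.
Characteristic polynomial: λ³ − 7λ² − 5λ + 62 = 0.
Substitute λ = y + (tr M)/3 = y + 2.333333 to remove the quadratic term: y³ + p·y + q = 0 with p = s − (tr M)²/3 = -21.333333 and q = −2(tr M)³/27 + (tr M)·s/3 − det M = 24.925926.
Three real roots ⇒ use the trigonometric (Viète) form: r = 2√(−p/3) = 5.333333, φ = arccos(3q/(p·r)) = arccos(-0.657227) = 2.287929 rad.
y_k = r·cos(φ/3 − 2πk/3) for k = 0, 1, 2 gives y = 3.856067, 1.262796, -5.118863.
λ_k = y_k + 2.333333 gives λ = 6.1894, 3.5961, -2.7855 (check: the sum is 7.0000 = tr M).

Hence λ_max = 6.1894 and λ_min = -2.7855.


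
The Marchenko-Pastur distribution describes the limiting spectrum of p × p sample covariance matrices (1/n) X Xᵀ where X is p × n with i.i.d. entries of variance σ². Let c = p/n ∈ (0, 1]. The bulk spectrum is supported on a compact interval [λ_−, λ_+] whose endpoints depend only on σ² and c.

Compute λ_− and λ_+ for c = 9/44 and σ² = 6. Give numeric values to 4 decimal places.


c = 9/44 = 0.204545; √c = 0.452267.
λ_− = σ² (1 − √c)² = 6 · (1 − 0.452267)² = 6 · (0.547733)² = 1.800069.
λ_+ = σ² (1 + √c)² = 6 · (1 + 0.452267)² = 6 · (1.452267)² = 12.654477.

Rounded to 4 decimal places: λ_− ≈ 1.8001, λ_+ ≈ 12.6545.


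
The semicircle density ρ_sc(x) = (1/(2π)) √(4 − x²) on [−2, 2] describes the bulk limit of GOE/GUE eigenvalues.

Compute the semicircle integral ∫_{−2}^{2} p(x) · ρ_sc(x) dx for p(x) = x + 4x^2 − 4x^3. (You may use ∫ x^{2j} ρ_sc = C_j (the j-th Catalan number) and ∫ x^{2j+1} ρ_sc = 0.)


Write p(x) = Σ a_i x^i, split into monomials and integrate each against ρ_sc separately.
Using ∫ x^{2j} ρ_sc = C_j = (1/(j+1)) C(2j, j) (Catalan numbers) and ∫ x^{2j+1} ρ_sc = 0 (odd monomials vanish by symmetry):
  i = 1 (odd): ∫ x^1 ρ_sc = 0 (vanishes)
  i = 2 (even): a_2 · C_{1} = 4 · 1 = 4
  i = 3 (odd): ∫ x^3 ρ_sc = 0 (vanishes)

Summing the contributions: ∫_{−2}^{2} p(x) ρ_sc(x) dx = 4.


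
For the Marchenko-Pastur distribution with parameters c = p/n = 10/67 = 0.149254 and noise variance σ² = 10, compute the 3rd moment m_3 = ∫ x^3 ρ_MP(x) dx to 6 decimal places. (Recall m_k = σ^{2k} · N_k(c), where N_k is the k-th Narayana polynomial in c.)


E[X³] = σ⁶ (1 + 3c + c²) (third MP moment). With σ² = 10 (so σ⁶ = 1000) and c = 10/67 = 0.149254: E[X³] = 1000 · (1 + 3·0.149254 + (0.149254)²) = 1000 · 1.470038.

So E[X^3] = 1470.037870.


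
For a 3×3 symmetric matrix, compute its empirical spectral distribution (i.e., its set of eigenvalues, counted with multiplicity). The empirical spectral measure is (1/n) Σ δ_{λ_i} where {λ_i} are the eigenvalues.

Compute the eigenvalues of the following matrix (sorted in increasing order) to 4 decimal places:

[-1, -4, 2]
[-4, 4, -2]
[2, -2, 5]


Since M is real symmetric, all three eigenvalues are real; they are the roots of det(λI − M) = λ³ − (tr M) λ² + s λ − det M, where s is the sum of the principal 2×2 minors.
tr M = -1 + 4 + 5 = 8.
s = ((-1)·4 − (-4)²) + ((-1)·5 − 2²) + (4·5 − (-2)²) = -20 + (-9) + 16 = -13.
det M (expand along row 1) = (-1)·16 − (-4)·(-16) + 2·0 = -80.
Characteristic polynomial: λ³ − 8λ² − 13λ + 80 = 0.
Substitute λ = y + (tr M)/3 = y + 2.666667 to remove the quadratic term: y³ + p·y + q = 0 with p = s − (tr M)²/3 = -34.333333 and q = −2(tr M)³/27 + (tr M)·s/3 − det M = 7.407407.
Three real roots ⇒ use the trigonometric (Viète) form: r = 2√(−p/3) = 6.765928, φ = arccos(3q/(p·r)) = arccos(-0.095663) = 1.666606 rad.
y_k = r·cos(φ/3 − 2πk/3) for k = 0, 1, 2 gives y = 5.748456, 0.216043, -5.964499.
λ_k = y_k + 2.666667 gives λ = 8.4151, 2.8827, -3.2978 (check: the sum is 8.0000 = tr M).

Eigenvalues sorted in increasing order: [-3.2978, 2.8827, 8.4151].


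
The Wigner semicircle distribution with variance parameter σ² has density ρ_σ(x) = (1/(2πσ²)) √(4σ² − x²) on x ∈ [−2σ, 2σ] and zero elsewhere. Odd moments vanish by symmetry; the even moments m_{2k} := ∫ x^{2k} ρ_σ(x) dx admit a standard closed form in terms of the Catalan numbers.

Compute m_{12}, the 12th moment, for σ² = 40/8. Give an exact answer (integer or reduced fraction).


By the scaled semicircle moment identity, m_{2k} = σ^{2k} · C_k with k = 6.
C_6 = (1/(k+1)) · C(2k, k) = (1/7) · C(12, 6) = (1/7) · 924 = 132.
σ^{2k} = (σ²)^k = (40/8)^6 = 15625.

Therefore m_{12} = σ^{12} · C_6 = 15625 · 132 = 2062500.


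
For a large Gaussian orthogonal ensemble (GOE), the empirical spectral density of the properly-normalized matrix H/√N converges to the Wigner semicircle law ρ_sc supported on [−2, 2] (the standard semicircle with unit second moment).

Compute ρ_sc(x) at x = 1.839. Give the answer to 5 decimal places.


ρ_sc(x) = (1/(2π)) √(4 − x²). With x = 1.839:
  4 − x² = 4 − (1.839)² = 4 − 3.381921 = 0.618079.
  √(4 − x²) = 0.786180.
  1/(2π) = 0.159155.
  ρ_sc(1.839) = 0.159155 · 0.786180 = 0.125124.

Rounded to 5 decimal places: ρ_sc(1.839) ≈ 0.12512.


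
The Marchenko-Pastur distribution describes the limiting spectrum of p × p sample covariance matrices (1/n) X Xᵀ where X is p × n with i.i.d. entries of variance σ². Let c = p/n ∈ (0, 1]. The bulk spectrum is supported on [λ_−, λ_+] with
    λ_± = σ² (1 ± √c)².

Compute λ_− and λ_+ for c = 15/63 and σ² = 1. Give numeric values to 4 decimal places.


c = 15/63 = 0.238095; √c = 0.487950.
λ_− = σ² (1 − √c)² = 1 · (1 − 0.487950)² = 1 · (0.512050)² = 0.262195.
λ_+ = σ² (1 + √c)² = 1 · (1 + 0.487950)² = 1 · (1.487950)² = 2.213995.

Rounded to 4 decimal places: λ_− ≈ 0.2622, λ_+ ≈ 2.2140.


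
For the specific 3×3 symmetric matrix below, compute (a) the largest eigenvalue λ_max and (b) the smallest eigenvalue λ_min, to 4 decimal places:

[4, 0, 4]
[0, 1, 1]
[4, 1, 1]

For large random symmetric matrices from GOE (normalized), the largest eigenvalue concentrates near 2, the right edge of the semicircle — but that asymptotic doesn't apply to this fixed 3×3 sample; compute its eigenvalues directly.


Since M is real symmetric, all three eigenvalues are real; they are the roots of det(λI − M) = λ³ − (tr M) λ² + s λ − det M, where s is the sum of the principal 2×2 minors.
tr M = 4 + 1 + 1 = 6.
s = (4·1 − 0²) + (4·1 − 4²) + (1·1 − 1²) = 4 + (-12) + 0 = -8.
det M (expand along row 1) = 4·0 − 0·(-4) + 4·(-4) = -16.
Characteristic polynomial: λ³ − 6λ² − 8λ + 16 = 0.
Substitute λ = y + (tr M)/3 = y + 2.000000 to remove the quadratic term: y³ + p·y + q = 0 with p = s − (tr M)²/3 = -20.000000 and q = −2(tr M)³/27 + (tr M)·s/3 − det M = -16.000000.
Three real roots ⇒ use the trigonometric (Viète) form: r = 2√(−p/3) = 5.163978, φ = arccos(3q/(p·r)) = arccos(0.464758) = 1.087435 rad.
y_k = r·cos(φ/3 − 2πk/3) for k = 0, 1, 2 gives y = 4.828427, -0.828427, -4.000000.
λ_k = y_k + 2.000000 gives λ = 6.8284, 1.1716, -2.0000 (check: the sum is 6.0000 = tr M).

Hence λ_max = 6.8284 and λ_min = -2.0000.


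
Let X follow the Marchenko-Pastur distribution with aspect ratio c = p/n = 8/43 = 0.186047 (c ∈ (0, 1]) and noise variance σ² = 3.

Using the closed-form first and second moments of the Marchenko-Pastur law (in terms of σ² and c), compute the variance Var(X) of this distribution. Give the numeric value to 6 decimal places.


Recall the MP moments m_1 = E[X] = σ² and m_2 = E[X²] = σ⁴ (1 + c).
m_1 = E[X] = σ² = 3, so m_1² = 9.
m_2 = E[X²] = σ⁴ (1 + c) = 9 · (1 + 0.186047) = 9 · 1.186047 = 10.674419.
(Note m_2 − m_1² simplifies to c · σ⁴ = 0.186047 · 9.)

Var(X) = m_2 − m_1² = 10.674419 − 9 = 1.674419.


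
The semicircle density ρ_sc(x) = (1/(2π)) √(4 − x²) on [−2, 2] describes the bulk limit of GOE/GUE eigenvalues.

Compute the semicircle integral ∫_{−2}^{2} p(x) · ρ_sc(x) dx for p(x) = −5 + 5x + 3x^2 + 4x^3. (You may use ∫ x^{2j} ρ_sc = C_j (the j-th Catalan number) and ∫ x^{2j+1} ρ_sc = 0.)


Write p(x) = Σ a_i x^i, split into monomials and integrate each against ρ_sc separately.
Using ∫ x^{2j} ρ_sc = C_j = (1/(j+1)) C(2j, j) (Catalan numbers) and ∫ x^{2j+1} ρ_sc = 0 (odd monomials vanish by symmetry):
  i = 0 (even): a_0 · C_{0} = -5 · 1 = -5
  i = 1 (odd): ∫ x^1 ρ_sc = 0 (vanishes)
  i = 2 (even): a_2 · C_{1} = 3 · 1 = 3
  i = 3 (odd): ∫ x^3 ρ_sc = 0 (vanishes)

Summing the contributions: ∫_{−2}^{2} p(x) ρ_sc(x) dx = (-5) + 3 = -2.


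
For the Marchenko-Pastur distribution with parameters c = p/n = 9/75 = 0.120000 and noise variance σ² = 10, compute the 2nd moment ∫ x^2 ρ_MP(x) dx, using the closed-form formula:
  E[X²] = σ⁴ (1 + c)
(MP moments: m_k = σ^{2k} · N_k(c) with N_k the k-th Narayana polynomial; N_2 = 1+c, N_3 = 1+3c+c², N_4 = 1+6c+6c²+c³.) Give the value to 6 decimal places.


E[X²] = σ⁴ (1 + c) (second MP moment). With σ² = 10 (so σ⁴ = 100) and c = 9/75 = 0.120000: E[X²] = 100 · (1 + 0.120000) = 100 · 1.120000.

So E[X^2] = 112.000000.


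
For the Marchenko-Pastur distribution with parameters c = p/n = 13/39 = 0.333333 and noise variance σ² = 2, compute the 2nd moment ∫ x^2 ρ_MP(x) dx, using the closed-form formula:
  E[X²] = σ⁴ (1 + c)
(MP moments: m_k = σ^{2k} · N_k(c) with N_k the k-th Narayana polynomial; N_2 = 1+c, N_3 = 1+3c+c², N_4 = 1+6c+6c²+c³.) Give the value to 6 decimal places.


E[X²] = σ⁴ (1 + c) (second MP moment). With σ² = 2 (so σ⁴ = 4) and c = 13/39 = 0.333333: E[X²] = 4 · (1 + 0.333333) = 4 · 1.333333.

So E[X^2] = 5.333333.


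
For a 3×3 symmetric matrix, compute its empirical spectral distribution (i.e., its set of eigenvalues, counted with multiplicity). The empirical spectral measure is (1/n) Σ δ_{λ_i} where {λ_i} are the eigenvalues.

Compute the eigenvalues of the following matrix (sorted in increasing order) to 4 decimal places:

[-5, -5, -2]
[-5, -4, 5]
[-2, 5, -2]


Since M is real symmetric, all three eigenvalues are real; they are the roots of det(λI − M) = λ³ − (tr M) λ² + s λ − det M, where s is the sum of the principal 2×2 minors.
tr M = -5 + (-4) + (-2) = -11.
s = ((-5)·(-4) − (-5)²) + ((-5)·(-2) − (-2)²) + ((-4)·(-2) − 5²) = -5 + 6 + (-17) = -16.
det M (expand along row 1) = (-5)·(-17) − (-5)·20 + (-2)·(-33) = 251.
Characteristic polynomial: λ³ + 11λ² − 16λ − 251 = 0.
Substitute λ = y + (tr M)/3 = y − 3.666667 to remove the quadratic term: y³ + p·y + q = 0 with p = s − (tr M)²/3 = -56.333333 and q = −2(tr M)³/27 + (tr M)·s/3 − det M = -93.740741.
Three real roots ⇒ use the trigonometric (Viète) form: r = 2√(−p/3) = 8.666667, φ = arccos(3q/(p·r)) = arccos(0.576013) = 0.956954 rad.
y_k = r·cos(φ/3 − 2πk/3) for k = 0, 1, 2 gives y = 8.229471, -1.760975, -6.468496.
λ_k = y_k − 3.666667 gives λ = 4.5628, -5.4276, -10.1352 (check: the sum is -11.0000 = tr M).

Eigenvalues sorted in increasing order: [-10.1352, -5.4276, 4.5628].


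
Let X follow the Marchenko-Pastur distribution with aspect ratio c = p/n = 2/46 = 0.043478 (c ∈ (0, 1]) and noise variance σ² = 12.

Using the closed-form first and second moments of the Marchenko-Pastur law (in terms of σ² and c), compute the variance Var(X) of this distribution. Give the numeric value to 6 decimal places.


Recall the MP moments m_1 = E[X] = σ² and m_2 = E[X²] = σ⁴ (1 + c).
m_1 = E[X] = σ² = 12, so m_1² = 144.
m_2 = E[X²] = σ⁴ (1 + c) = 144 · (1 + 0.043478) = 144 · 1.043478 = 150.260870.
(Note m_2 − m_1² simplifies to c · σ⁴ = 0.043478 · 144.)

Var(X) = m_2 − m_1² = 150.260870 − 144 = 6.260870.


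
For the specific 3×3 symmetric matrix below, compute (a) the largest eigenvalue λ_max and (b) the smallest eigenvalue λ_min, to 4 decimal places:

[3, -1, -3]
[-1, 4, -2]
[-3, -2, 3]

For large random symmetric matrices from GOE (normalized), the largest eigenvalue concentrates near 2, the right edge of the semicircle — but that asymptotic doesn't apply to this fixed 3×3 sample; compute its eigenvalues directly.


Since M is real symmetric, all three eigenvalues are real; they are the roots of det(λI − M) = λ³ − (tr M) λ² + s λ − det M, where s is the sum of the principal 2×2 minors.
tr M = 3 + 4 + 3 = 10.
s = (3·4 − (-1)²) + (3·3 − (-3)²) + (4·3 − (-2)²) = 11 + 0 + 8 = 19.
det M (expand along row 1) = 3·8 − (-1)·(-9) + (-3)·14 = -27.
Characteristic polynomial: λ³ − 10λ² + 19λ + 27 = 0.
Substitute λ = y + (tr M)/3 = y + 3.333333 to remove the quadratic term: y³ + p·y + q = 0 with p = s − (tr M)²/3 = -14.333333 and q = −2(tr M)³/27 + (tr M)·s/3 − det M = 16.259259.
Three real roots ⇒ use the trigonometric (Viète) form: r = 2√(−p/3) = 4.371626, φ = arccos(3q/(p·r)) = arccos(-0.778452) = 2.462992 rad.
y_k = r·cos(φ/3 − 2πk/3) for k = 0, 1, 2 gives y = 2.979226, 1.281035, -4.260261.
λ_k = y_k + 3.333333 gives λ = 6.3126, 4.6144, -0.9269 (check: the sum is 10.0000 = tr M).

Hence λ_max = 6.3126 and λ_min = -0.9269.


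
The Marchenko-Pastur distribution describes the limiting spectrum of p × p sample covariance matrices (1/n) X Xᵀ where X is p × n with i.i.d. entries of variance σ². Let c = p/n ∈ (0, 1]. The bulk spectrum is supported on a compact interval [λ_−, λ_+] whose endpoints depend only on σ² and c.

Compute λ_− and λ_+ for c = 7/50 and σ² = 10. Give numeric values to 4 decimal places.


c = 7/50 = 0.140000; √c = 0.374166.
λ_− = σ² (1 − √c)² = 10 · (1 − 0.374166)² = 10 · (0.625834)² = 3.916685.
λ_+ = σ² (1 + √c)² = 10 · (1 + 0.374166)² = 10 · (1.374166)² = 18.883315.

Rounded to 4 decimal places: λ_− ≈ 3.9167, λ_+ ≈ 18.8833.


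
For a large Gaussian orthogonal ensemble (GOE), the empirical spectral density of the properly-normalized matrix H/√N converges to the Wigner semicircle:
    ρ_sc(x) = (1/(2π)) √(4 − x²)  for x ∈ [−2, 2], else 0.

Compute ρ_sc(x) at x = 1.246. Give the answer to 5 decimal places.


ρ_sc(x) = (1/(2π)) √(4 − x²). With x = 1.246:
  4 − x² = 4 − (1.246)² = 4 − 1.552516 = 2.447484.
  √(4 − x²) = 1.564444.
  1/(2π) = 0.159155.
  ρ_sc(1.246) = 0.159155 · 1.564444 = 0.248989.

Rounded to 5 decimal places: ρ_sc(1.246) ≈ 0.24899.


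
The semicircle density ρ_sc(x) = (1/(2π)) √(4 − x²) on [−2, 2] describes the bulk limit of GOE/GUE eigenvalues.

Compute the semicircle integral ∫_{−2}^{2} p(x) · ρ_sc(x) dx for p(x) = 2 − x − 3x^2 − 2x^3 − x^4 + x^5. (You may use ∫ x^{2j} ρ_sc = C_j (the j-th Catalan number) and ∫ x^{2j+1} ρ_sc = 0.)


Write p(x) = Σ a_i x^i, split into monomials and integrate each against ρ_sc separately.
Using ∫ x^{2j} ρ_sc = C_j = (1/(j+1)) C(2j, j) (Catalan numbers) and ∫ x^{2j+1} ρ_sc = 0 (odd monomials vanish by symmetry):
  i = 0 (even): a_0 · C_{0} = 2 · 1 = 2
  i = 1 (odd): ∫ x^1 ρ_sc = 0 (vanishes)
  i = 2 (even): a_2 · C_{1} = -3 · 1 = -3
  i = 3 (odd): ∫ x^3 ρ_sc = 0 (vanishes)
  i = 4 (even): a_4 · C_{2} = -1 · 2 = -2
  i = 5 (odd): ∫ x^5 ρ_sc = 0 (vanishes)

Summing the contributions: ∫_{−2}^{2} p(x) ρ_sc(x) dx = 2 + (-3) + (-2) = -3.


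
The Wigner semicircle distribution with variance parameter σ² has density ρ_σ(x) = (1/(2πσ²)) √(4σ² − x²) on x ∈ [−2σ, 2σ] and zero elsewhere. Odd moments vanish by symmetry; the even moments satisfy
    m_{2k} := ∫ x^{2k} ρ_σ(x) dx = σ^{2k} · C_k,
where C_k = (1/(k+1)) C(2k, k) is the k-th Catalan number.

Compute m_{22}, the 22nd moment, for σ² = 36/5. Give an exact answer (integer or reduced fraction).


By the scaled semicircle moment identity, m_{2k} = σ^{2k} · C_k with k = 11.
C_11 = (1/(k+1)) · C(2k, k) = (1/12) · C(22, 11) = (1/12) · 705432 = 58786.
σ^{2k} = (σ²)^k = (36/5)^11 = 131621703842267136/48828125.

Therefore m_{22} = σ^{22} · C_11 = (131621703842267136/48828125) · 58786 = 7737513482071515856896/48828125.


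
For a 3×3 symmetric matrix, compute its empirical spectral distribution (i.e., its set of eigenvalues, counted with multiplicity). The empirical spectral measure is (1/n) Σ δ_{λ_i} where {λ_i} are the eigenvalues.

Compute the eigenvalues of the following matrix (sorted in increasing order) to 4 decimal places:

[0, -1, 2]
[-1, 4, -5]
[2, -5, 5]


Since M is real symmetric, all three eigenvalues are real; they are the roots of det(λI − M) = λ³ − (tr M) λ² + s λ − det M, where s is the sum of the principal 2×2 minors.
tr M = 0 + 4 + 5 = 9.
s = (0·4 − (-1)²) + (0·5 − 2²) + (4·5 − (-5)²) = -1 + (-4) + (-5) = -10.
det M (expand along row 1) = 0·(-5) − (-1)·5 + 2·(-3) = -1.
Characteristic polynomial: λ³ − 9λ² − 10λ + 1 = 0.
Substitute λ = y + (tr M)/3 = y + 3.000000 to remove the quadratic term: y³ + p·y + q = 0 with p = s − (tr M)²/3 = -37.000000 and q = −2(tr M)³/27 + (tr M)·s/3 − det M = -83.000000.
Three real roots ⇒ use the trigonometric (Viète) form: r = 2√(−p/3) = 7.023769, φ = arccos(3q/(p·r)) = arccos(0.958137) = 0.290375 rad.
y_k = r·cos(φ/3 − 2πk/3) for k = 0, 1, 2 gives y = 6.990893, -2.907604, -4.083289.
λ_k = y_k + 3.000000 gives λ = 9.9909, 0.0924, -1.0833 (check: the sum is 9.0000 = tr M).

Eigenvalues sorted in increasing order: [-1.0833, 0.0924, 9.9909].


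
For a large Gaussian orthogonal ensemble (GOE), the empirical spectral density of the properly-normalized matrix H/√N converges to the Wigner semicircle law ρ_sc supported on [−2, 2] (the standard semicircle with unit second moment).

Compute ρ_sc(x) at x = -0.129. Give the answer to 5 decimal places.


ρ_sc(x) = (1/(2π)) √(4 − x²). With x = -0.129:
  4 − x² = 4 − (-0.129)² = 4 − 0.016641 = 3.983359.
  √(4 − x²) = 1.995835.
  1/(2π) = 0.159155.
  ρ_sc(-0.129) = 0.159155 · 1.995835 = 0.317647.

Rounded to 5 decimal places: ρ_sc(-0.129) ≈ 0.31765.


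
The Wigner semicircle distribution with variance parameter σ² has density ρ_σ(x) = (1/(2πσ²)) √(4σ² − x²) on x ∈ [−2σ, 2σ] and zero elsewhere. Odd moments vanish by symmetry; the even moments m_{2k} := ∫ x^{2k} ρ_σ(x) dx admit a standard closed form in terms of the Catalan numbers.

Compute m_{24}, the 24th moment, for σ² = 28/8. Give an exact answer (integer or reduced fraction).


By the scaled semicircle moment identity, m_{2k} = σ^{2k} · C_k with k = 12.
C_12 = (1/(k+1)) · C(2k, k) = (1/13) · C(24, 12) = (1/13) · 2704156 = 208012.
σ^{2k} = (σ²)^k = (28/8)^12 = 13841287201/4096.

Therefore m_{24} = σ^{24} · C_12 = (13841287201/4096) · 208012 = 719788458313603/1024.


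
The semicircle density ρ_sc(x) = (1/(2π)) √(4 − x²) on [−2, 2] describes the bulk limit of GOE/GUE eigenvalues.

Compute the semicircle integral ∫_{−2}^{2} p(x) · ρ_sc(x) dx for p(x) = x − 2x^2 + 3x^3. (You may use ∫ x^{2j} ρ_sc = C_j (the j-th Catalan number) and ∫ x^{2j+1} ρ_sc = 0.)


Write p(x) = Σ a_i x^i, split into monomials and integrate each against ρ_sc separately.
Using ∫ x^{2j} ρ_sc = C_j = (1/(j+1)) C(2j, j) (Catalan numbers) and ∫ x^{2j+1} ρ_sc = 0 (odd monomials vanish by symmetry):
  i = 1 (odd): ∫ x^1 ρ_sc = 0 (vanishes)
  i = 2 (even): a_2 · C_{1} = -2 · 1 = -2
  i = 3 (odd): ∫ x^3 ρ_sc = 0 (vanishes)

Summing the contributions: ∫_{−2}^{2} p(x) ρ_sc(x) dx = -2.


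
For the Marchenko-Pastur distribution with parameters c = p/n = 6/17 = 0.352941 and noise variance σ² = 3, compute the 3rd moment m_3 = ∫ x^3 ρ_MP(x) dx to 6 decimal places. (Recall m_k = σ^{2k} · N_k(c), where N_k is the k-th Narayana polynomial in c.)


E[X³] = σ⁶ (1 + 3c + c²) (third MP moment). With σ² = 3 (so σ⁶ = 27) and c = 6/17 = 0.352941: E[X³] = 27 · (1 + 3·0.352941 + (0.352941)²) = 27 · 2.183391.

So E[X^3] = 58.951557.


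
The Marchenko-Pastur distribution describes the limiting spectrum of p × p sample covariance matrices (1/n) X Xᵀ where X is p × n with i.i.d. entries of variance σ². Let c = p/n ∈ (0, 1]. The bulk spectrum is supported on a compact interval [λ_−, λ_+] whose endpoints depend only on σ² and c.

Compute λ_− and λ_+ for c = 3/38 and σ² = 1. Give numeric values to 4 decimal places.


c = 3/38 = 0.078947; √c = 0.280976.
λ_− = σ² (1 − √c)² = 1 · (1 − 0.280976)² = 1 · (0.719024)² = 0.516996.
λ_+ = σ² (1 + √c)² = 1 · (1 + 0.280976)² = 1 · (1.280976)² = 1.640899.

Rounded to 4 decimal places: λ_− ≈ 0.5170, λ_+ ≈ 1.6409.


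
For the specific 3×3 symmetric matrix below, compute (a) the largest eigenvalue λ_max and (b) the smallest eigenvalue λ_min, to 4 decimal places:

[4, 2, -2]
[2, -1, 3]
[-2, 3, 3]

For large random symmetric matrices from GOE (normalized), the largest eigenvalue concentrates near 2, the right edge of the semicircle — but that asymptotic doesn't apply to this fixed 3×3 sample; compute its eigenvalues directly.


Since M is real symmetric, all three eigenvalues are real; they are the roots of det(λI − M) = λ³ − (tr M) λ² + s λ − det M, where s is the sum of the principal 2×2 minors.
tr M = 4 + (-1) + 3 = 6.
s = (4·(-1) − 2²) + (4·3 − (-2)²) + ((-1)·3 − 3²) = -8 + 8 + (-12) = -12.
det M (expand along row 1) = 4·(-12) − 2·12 + (-2)·4 = -80.
Characteristic polynomial: λ³ − 6λ² − 12λ + 80 = 0.
Substitute λ = y + (tr M)/3 = y + 2.000000 to remove the quadratic term: y³ + p·y + q = 0 with p = s − (tr M)²/3 = -24.000000 and q = −2(tr M)³/27 + (tr M)·s/3 − det M = 40.000000.
Three real roots ⇒ use the trigonometric (Viète) form: r = 2√(−p/3) = 5.656854, φ = arccos(3q/(p·r)) = arccos(-0.883883) = 2.654898 rad.
y_k = r·cos(φ/3 − 2πk/3) for k = 0, 1, 2 gives y = 3.582576, 2.000000, -5.582576.
λ_k = y_k + 2.000000 gives λ = 5.5826, 4.0000, -3.5826 (check: the sum is 6.0000 = tr M).

Hence λ_max = 5.5826 and λ_min = -3.5826.


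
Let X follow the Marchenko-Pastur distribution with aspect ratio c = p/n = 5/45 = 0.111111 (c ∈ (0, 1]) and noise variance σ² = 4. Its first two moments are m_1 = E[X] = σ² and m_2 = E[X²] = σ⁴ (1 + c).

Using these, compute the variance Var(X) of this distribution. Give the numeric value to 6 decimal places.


m_1 = E[X] = σ² = 4, so m_1² = 16.
m_2 = E[X²] = σ⁴ (1 + c) = 16 · (1 + 0.111111) = 16 · 1.111111 = 17.777778.
(Note m_2 − m_1² simplifies to c · σ⁴ = 0.111111 · 16.)

Var(X) = m_2 − m_1² = 17.777778 − 16 = 1.777778.


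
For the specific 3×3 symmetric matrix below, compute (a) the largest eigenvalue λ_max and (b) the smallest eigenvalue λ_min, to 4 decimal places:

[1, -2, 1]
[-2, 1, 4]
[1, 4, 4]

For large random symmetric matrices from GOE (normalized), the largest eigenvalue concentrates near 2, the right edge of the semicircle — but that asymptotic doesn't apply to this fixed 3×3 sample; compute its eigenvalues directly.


Since M is real symmetric, all three eigenvalues are real; they are the roots of det(λI − M) = λ³ − (tr M) λ² + s λ − det M, where s is the sum of the principal 2×2 minors.
tr M = 1 + 1 + 4 = 6.
s = (1·1 − (-2)²) + (1·4 − 1²) + (1·4 − 4²) = -3 + 3 + (-12) = -12.
det M (expand along row 1) = 1·(-12) − (-2)·(-12) + 1·(-9) = -45.
Characteristic polynomial: λ³ − 6λ² − 12λ + 45 = 0.
Substitute λ = y + (tr M)/3 = y + 2.000000 to remove the quadratic term: y³ + p·y + q = 0 with p = s − (tr M)²/3 = -24.000000 and q = −2(tr M)³/27 + (tr M)·s/3 − det M = 5.000000.
Three real roots ⇒ use the trigonometric (Viète) form: r = 2√(−p/3) = 5.656854, φ = arccos(3q/(p·r)) = arccos(-0.110485) = 1.681508 rad.
y_k = r·cos(φ/3 − 2πk/3) for k = 0, 1, 2 gives y = 4.791288, 0.208712, -5.000000.
λ_k = y_k + 2.000000 gives λ = 6.7913, 2.2087, -3.0000 (check: the sum is 6.0000 = tr M).

Hence λ_max = 6.7913 and λ_min = -3.0000.


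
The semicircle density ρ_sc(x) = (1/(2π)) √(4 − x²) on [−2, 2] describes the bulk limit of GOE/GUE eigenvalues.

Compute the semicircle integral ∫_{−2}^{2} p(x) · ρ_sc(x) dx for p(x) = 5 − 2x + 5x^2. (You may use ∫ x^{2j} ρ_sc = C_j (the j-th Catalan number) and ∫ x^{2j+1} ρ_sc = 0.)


Write p(x) = Σ a_i x^i, split into monomials and integrate each against ρ_sc separately.
Using ∫ x^{2j} ρ_sc = C_j = (1/(j+1)) C(2j, j) (Catalan numbers) and ∫ x^{2j+1} ρ_sc = 0 (odd monomials vanish by symmetry):
  i = 0 (even): a_0 · C_{0} = 5 · 1 = 5
  i = 1 (odd): ∫ x^1 ρ_sc = 0 (vanishes)
  i = 2 (even): a_2 · C_{1} = 5 · 1 = 5

Summing the contributions: ∫_{−2}^{2} p(x) ρ_sc(x) dx = 5 + 5 = 10.


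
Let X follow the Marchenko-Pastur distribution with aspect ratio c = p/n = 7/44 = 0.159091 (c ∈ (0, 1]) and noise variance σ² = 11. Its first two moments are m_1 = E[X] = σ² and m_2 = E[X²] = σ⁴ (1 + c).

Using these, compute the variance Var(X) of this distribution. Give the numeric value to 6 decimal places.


m_1 = E[X] = σ² = 11, so m_1² = 121.
m_2 = E[X²] = σ⁴ (1 + c) = 121 · (1 + 0.159091) = 121 · 1.159091 = 140.250000.
(Note m_2 − m_1² simplifies to c · σ⁴ = 0.159091 · 121.)

Var(X) = m_2 − m_1² = 140.250000 − 121 = 19.250000.


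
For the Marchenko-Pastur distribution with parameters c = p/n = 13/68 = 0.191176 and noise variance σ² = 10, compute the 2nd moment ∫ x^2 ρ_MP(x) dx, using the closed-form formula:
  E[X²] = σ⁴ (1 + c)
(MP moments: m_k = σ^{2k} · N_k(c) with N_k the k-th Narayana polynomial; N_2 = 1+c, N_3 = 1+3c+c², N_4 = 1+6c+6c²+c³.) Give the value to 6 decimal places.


E[X²] = σ⁴ (1 + c) (second MP moment). With σ² = 10 (so σ⁴ = 100) and c = 13/68 = 0.191176: E[X²] = 100 · (1 + 0.191176) = 100 · 1.191176.

So E[X^2] = 119.117647.


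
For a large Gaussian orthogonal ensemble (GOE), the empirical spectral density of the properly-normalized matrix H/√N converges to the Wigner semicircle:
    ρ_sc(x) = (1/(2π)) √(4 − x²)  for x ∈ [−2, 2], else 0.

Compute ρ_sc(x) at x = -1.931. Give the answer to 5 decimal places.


ρ_sc(x) = (1/(2π)) √(4 − x²). With x = -1.931:
  4 − x² = 4 − (-1.931)² = 4 − 3.728761 = 0.271239.
  √(4 − x²) = 0.520806.
  1/(2π) = 0.159155.
  ρ_sc(-1.931) = 0.159155 · 0.520806 = 0.082889.

Rounded to 5 decimal places: ρ_sc(-1.931) ≈ 0.08289.


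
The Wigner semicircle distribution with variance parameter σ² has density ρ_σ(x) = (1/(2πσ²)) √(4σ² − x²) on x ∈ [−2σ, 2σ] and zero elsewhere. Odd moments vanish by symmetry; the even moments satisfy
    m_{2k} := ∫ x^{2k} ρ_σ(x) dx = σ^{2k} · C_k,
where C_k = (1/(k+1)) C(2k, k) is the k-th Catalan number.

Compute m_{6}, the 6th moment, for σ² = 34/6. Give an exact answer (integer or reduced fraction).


By the scaled semicircle moment identity, m_{2k} = σ^{2k} · C_k with k = 3.
C_3 = (1/(k+1)) · C(2k, k) = (1/4) · C(6, 3) = (1/4) · 20 = 5.
σ^{2k} = (σ²)^k = (34/6)^3 = 4913/27.

Therefore m_{6} = σ^{6} · C_3 = (4913/27) · 5 = 24565/27.


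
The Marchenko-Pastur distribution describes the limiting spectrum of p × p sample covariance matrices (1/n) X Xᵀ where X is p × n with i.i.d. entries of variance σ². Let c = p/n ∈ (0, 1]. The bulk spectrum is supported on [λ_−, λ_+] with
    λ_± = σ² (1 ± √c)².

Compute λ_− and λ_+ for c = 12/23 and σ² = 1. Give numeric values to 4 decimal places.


c = 12/23 = 0.521739; √c = 0.722315.
λ_− = σ² (1 − √c)² = 1 · (1 − 0.722315)² = 1 · (0.277685)² = 0.077109.
λ_+ = σ² (1 + √c)² = 1 · (1 + 0.722315)² = 1 · (1.722315)² = 2.966369.

Rounded to 4 decimal places: λ_− ≈ 0.0771, λ_+ ≈ 2.9664.


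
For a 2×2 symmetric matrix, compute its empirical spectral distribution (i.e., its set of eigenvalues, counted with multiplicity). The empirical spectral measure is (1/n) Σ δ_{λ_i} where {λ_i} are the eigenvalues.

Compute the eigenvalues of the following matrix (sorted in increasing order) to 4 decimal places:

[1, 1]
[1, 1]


Since M is real symmetric, both eigenvalues are real; they are the roots of det(λI − M) = λ² − (tr M) λ + det M.
tr M = 1 + 1 = 2.
det M = 1·1 − 1² = 1 − 1 = 0.
Characteristic polynomial: λ² − 2λ = 0.
Discriminant Δ = (tr M)² − 4·det M = 4 − 0 = 4; √Δ = 2.000000.
λ = (tr M ± √Δ)/2 = (2 ± 2.000000)/2, giving (tr M − √Δ)/2 = 0.0000 and (tr M + √Δ)/2 = 2.0000.

Eigenvalues sorted in increasing order: [0.0000, 2.0000].


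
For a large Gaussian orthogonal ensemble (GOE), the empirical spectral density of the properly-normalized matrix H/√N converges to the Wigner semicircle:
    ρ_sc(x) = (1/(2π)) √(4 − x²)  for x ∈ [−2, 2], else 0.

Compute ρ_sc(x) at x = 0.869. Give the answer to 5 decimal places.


ρ_sc(x) = (1/(2π)) √(4 − x²). With x = 0.869:
  4 − x² = 4 − (0.869)² = 4 − 0.755161 = 3.244839.
  √(4 − x²) = 1.801344.
  1/(2π) = 0.159155.
  ρ_sc(0.869) = 0.159155 · 1.801344 = 0.286693.

Rounded to 5 decimal places: ρ_sc(0.869) ≈ 0.28669.


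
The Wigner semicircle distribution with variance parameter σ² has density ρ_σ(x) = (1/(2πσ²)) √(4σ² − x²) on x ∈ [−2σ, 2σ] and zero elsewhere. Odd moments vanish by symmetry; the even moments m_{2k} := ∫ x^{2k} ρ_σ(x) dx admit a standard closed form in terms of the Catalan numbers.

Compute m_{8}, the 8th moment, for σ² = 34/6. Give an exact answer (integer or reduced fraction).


By the scaled semicircle moment identity, m_{2k} = σ^{2k} · C_k with k = 4.
C_4 = (1/(k+1)) · C(2k, k) = (1/5) · C(8, 4) = (1/5) · 70 = 14.
σ^{2k} = (σ²)^k = (34/6)^4 = 83521/81.

Therefore m_{8} = σ^{8} · C_4 = (83521/81) · 14 = 1169294/81.


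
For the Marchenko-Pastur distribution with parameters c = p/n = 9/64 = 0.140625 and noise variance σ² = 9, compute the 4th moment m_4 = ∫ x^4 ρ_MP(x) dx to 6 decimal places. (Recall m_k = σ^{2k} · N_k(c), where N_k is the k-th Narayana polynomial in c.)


E[X⁴] = σ⁸ (1 + 6c + 6c² + c³) (fourth MP moment). With σ² = 9 (so σ⁸ = 6561) and c = 9/64 = 0.140625: E[X⁴] = 6561 · (1 + 6·0.140625 + 6·(0.140625)² + (0.140625)³) = 6561 · 1.965183.

So E[X^4] = 12893.567356.


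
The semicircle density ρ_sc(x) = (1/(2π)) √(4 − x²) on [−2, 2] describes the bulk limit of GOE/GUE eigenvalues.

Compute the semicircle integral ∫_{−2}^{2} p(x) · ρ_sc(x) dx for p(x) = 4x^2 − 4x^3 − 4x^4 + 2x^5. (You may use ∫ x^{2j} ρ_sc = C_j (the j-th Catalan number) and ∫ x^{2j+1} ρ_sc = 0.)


Write p(x) = Σ a_i x^i, split into monomials and integrate each against ρ_sc separately.
Using ∫ x^{2j} ρ_sc = C_j = (1/(j+1)) C(2j, j) (Catalan numbers) and ∫ x^{2j+1} ρ_sc = 0 (odd monomials vanish by symmetry):
  i = 2 (even): a_2 · C_{1} = 4 · 1 = 4
  i = 3 (odd): ∫ x^3 ρ_sc = 0 (vanishes)
  i = 4 (even): a_4 · C_{2} = -4 · 2 = -8
  i = 5 (odd): ∫ x^5 ρ_sc = 0 (vanishes)

Summing the contributions: ∫_{−2}^{2} p(x) ρ_sc(x) dx = 4 + (-8) = -4.


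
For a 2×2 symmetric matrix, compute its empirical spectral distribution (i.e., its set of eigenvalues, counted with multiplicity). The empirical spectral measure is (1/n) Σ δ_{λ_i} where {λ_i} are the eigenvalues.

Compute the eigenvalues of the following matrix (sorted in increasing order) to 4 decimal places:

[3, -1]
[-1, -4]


Since M is real symmetric, both eigenvalues are real; they are the roots of det(λI − M) = λ² − (tr M) λ + det M.
tr M = 3 + (-4) = -1.
det M = 3·(-4) − (-1)² = -12 − 1 = -13.
Characteristic polynomial: λ² + λ − 13 = 0.
Discriminant Δ = (tr M)² − 4·det M = 1 − (-52) = 53; √Δ = 7.280110.
λ = (tr M ± √Δ)/2 = (-1 ± 7.280110)/2, giving (tr M − √Δ)/2 = -4.1401 and (tr M + √Δ)/2 = 3.1401.

Eigenvalues sorted in increasing order: [-4.1401, 3.1401].


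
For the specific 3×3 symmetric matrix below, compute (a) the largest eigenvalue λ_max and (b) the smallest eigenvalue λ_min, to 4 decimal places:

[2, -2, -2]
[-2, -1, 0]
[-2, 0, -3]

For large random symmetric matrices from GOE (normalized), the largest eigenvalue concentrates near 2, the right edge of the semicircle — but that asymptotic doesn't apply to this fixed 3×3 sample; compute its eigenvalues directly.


Since M is real symmetric, all three eigenvalues are real; they are the roots of det(λI − M) = λ³ − (tr M) λ² + s λ − det M, where s is the sum of the principal 2×2 minors.
tr M = 2 + (-1) + (-3) = -2.
s = (2·(-1) − (-2)²) + (2·(-3) − (-2)²) + ((-1)·(-3) − 0²) = -6 + (-10) + 3 = -13.
det M (expand along row 1) = 2·3 − (-2)·6 + (-2)·(-2) = 22.
Characteristic polynomial: λ³ + 2λ² − 13λ − 22 = 0.
Substitute λ = y + (tr M)/3 = y − 0.666667 to remove the quadratic term: y³ + p·y + q = 0 with p = s − (tr M)²/3 = -14.333333 and q = −2(tr M)³/27 + (tr M)·s/3 − det M = -12.740741.
Three real roots ⇒ use the trigonometric (Viète) form: r = 2√(−p/3) = 4.371626, φ = arccos(3q/(p·r)) = arccos(0.609994) = 0.914743 rad.
y_k = r·cos(φ/3 − 2πk/3) for k = 0, 1, 2 gives y = 4.169974, -0.948405, -3.221569.
λ_k = y_k − 0.666667 gives λ = 3.5033, -1.6151, -3.8882 (check: the sum is -2.0000 = tr M).

Hence λ_max = 3.5033 and λ_min = -3.8882.


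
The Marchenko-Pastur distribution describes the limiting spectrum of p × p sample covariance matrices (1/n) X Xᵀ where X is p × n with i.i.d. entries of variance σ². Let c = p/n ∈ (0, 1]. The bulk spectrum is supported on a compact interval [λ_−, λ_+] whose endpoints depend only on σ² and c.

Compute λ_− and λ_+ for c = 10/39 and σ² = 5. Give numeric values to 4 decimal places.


c = 10/39 = 0.256410; √c = 0.506370.
λ_− = σ² (1 − √c)² = 5 · (1 − 0.506370)² = 5 · (0.493630)² = 1.218354.
λ_+ = σ² (1 + √c)² = 5 · (1 + 0.506370)² = 5 · (1.506370)² = 11.345748.

Rounded to 4 decimal places: λ_− ≈ 1.2184, λ_+ ≈ 11.3457.


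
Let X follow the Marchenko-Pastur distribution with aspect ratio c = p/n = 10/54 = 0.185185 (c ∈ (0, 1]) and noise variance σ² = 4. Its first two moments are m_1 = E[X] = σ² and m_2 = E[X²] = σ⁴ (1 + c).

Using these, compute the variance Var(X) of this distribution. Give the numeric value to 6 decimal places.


m_1 = E[X] = σ² = 4, so m_1² = 16.
m_2 = E[X²] = σ⁴ (1 + c) = 16 · (1 + 0.185185) = 16 · 1.185185 = 18.962963.
(Note m_2 − m_1² simplifies to c · σ⁴ = 0.185185 · 16.)

Var(X) = m_2 − m_1² = 18.962963 − 16 = 2.962963.


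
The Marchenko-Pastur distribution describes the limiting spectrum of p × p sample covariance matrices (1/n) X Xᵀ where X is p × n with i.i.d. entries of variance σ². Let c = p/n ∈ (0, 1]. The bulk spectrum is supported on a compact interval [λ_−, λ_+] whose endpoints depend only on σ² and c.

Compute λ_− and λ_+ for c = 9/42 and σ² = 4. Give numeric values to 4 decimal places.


c = 9/42 = 0.214286; √c = 0.462910.
λ_− = σ² (1 − √c)² = 4 · (1 − 0.462910)² = 4 · (0.537090)² = 1.153862.
λ_+ = σ² (1 + √c)² = 4 · (1 + 0.462910)² = 4 · (1.462910)² = 8.560423.

Rounded to 4 decimal places: λ_− ≈ 1.1539, λ_+ ≈ 8.5604.


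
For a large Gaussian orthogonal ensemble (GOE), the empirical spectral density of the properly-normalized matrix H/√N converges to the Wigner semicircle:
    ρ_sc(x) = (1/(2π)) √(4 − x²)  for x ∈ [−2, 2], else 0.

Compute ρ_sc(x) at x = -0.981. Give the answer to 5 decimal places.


ρ_sc(x) = (1/(2π)) √(4 − x²). With x = -0.981:
  4 − x² = 4 − (-0.981)² = 4 − 0.962361 = 3.037639.
  √(4 − x²) = 1.742882.
  1/(2π) = 0.159155.
  ρ_sc(-0.981) = 0.159155 · 1.742882 = 0.277388.

Rounded to 5 decimal places: ρ_sc(-0.981) ≈ 0.27739.


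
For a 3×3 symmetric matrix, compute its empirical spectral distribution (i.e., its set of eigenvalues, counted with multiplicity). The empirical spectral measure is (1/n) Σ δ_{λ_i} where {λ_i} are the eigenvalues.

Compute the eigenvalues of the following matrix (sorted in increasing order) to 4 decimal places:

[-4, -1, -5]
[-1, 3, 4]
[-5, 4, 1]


Since M is real symmetric, all three eigenvalues are real; they are the roots of det(λI − M) = λ³ − (tr M) λ² + s λ − det M, where s is the sum of the principal 2×2 minors.
tr M = -4 + 3 + 1 = 0.
s = ((-4)·3 − (-1)²) + ((-4)·1 − (-5)²) + (3·1 − 4²) = -13 + (-29) + (-13) = -55.
det M (expand along row 1) = (-4)·(-13) − (-1)·19 + (-5)·11 = 16.
Characteristic polynomial: λ³ − 55λ − 16 = 0.
Substitute λ = y + (tr M)/3 = y + 0.000000 to remove the quadratic term: y³ + p·y + q = 0 with p = s − (tr M)²/3 = -55.000000 and q = −2(tr M)³/27 + (tr M)·s/3 − det M = -16.000000.
Three real roots ⇒ use the trigonometric (Viète) form: r = 2√(−p/3) = 8.563488, φ = arccos(3q/(p·r)) = arccos(0.101913) = 1.468706 rad.
y_k = r·cos(φ/3 − 2πk/3) for k = 0, 1, 2 gives y = 7.557584, -0.291359, -7.266225.
λ_k = y_k + 0.000000 gives λ = 7.5576, -0.2914, -7.2662 (check: the sum is 0.0000 = tr M).

Eigenvalues sorted in increasing order: [-7.2662, -0.2914, 7.5576].


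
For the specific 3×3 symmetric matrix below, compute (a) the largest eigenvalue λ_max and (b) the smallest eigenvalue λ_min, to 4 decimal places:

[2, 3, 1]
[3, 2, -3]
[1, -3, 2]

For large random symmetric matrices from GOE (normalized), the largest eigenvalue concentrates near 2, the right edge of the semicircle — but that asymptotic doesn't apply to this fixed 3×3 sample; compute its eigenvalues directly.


Since M is real symmetric, all three eigenvalues are real; they are the roots of det(λI − M) = λ³ − (tr M) λ² + s λ − det M, where s is the sum of the principal 2×2 minors.
tr M = 2 + 2 + 2 = 6.
s = (2·2 − 3²) + (2·2 − 1²) + (2·2 − (-3)²) = -5 + 3 + (-5) = -7.
det M (expand along row 1) = 2·(-5) − 3·9 + 1·(-11) = -48.
Characteristic polynomial: λ³ − 6λ² − 7λ + 48 = 0.
Substitute λ = y + (tr M)/3 = y + 2.000000 to remove the quadratic term: y³ + p·y + q = 0 with p = s − (tr M)²/3 = -19.000000 and q = −2(tr M)³/27 + (tr M)·s/3 − det M = 18.000000.
Three real roots ⇒ use the trigonometric (Viète) form: r = 2√(−p/3) = 5.033223, φ = arccos(3q/(p·r)) = arccos(-0.564669) = 2.170829 rad.
y_k = r·cos(φ/3 − 2πk/3) for k = 0, 1, 2 gives y = 3.772002, 1.000000, -4.772002.
λ_k = y_k + 2.000000 gives λ = 5.7720, 3.0000, -2.7720 (check: the sum is 6.0000 = tr M).

Hence λ_max = 5.7720 and λ_min = -2.7720.


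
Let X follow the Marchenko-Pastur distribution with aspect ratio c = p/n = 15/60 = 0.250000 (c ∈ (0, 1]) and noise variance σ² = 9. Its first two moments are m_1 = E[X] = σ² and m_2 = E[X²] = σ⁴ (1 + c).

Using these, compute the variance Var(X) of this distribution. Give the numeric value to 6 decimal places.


m_1 = E[X] = σ² = 9, so m_1² = 81.
m_2 = E[X²] = σ⁴ (1 + c) = 81 · (1 + 0.250000) = 81 · 1.250000 = 101.250000.
(Note m_2 − m_1² simplifies to c · σ⁴ = 0.250000 · 81.)

Var(X) = m_2 − m_1² = 101.250000 − 81 = 20.250000.
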